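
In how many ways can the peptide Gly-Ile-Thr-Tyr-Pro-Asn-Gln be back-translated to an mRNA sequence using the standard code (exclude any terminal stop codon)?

1536

Gly: 4 codons.
Ile: 3 codons.
Thr: 4 codons.
Tyr: 2 codons.
Pro: 4 codons.
Asn: 2 codons.
Gln: 2 codons.
4 × 3 × 4 × 2 × 4 × 2 × 2 = 1536.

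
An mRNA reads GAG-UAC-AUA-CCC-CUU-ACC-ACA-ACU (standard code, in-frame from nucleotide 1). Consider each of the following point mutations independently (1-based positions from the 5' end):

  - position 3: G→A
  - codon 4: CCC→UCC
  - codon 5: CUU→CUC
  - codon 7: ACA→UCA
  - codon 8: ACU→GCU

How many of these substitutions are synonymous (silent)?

Codon 1: GAG (Glu) → GAA (Glu) — synonymous.
Codon 4: CCC (Pro) → UCC (Ser) — missense.
Codon 5: CUU (Leu) → CUC (Leu) — synonymous.
Codon 7: ACA (Thr) → UCA (Ser) — missense.
Codon 8: ACU (Thr) → GCU (Ala) — missense.
Synonymous: 2 of 5.

2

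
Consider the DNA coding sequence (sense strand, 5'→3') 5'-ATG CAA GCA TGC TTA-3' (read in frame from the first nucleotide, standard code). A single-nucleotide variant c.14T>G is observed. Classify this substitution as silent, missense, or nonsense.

Position 14 falls in codon 5: TTA → Leu.
After the substitution the codon is TGA → Stop.
The new codon is a stop codon, so this is a nonsense mutation.

nonsense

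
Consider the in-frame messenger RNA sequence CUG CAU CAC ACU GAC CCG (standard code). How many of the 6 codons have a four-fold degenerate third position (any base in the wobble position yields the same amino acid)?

Codon 1 CUG (Leu): third position 4-fold.
Codon 2 CAU (His): third position 2-fold.
Codon 3 CAC (His): third position 2-fold.
Codon 4 ACU (Thr): third position 4-fold.
Codon 5 GAC (Asp): third position 2-fold.
Codon 6 CCG (Pro): third position 4-fold.
Four-fold degenerate third positions: 3.

3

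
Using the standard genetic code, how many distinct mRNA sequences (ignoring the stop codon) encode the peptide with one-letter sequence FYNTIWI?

Phe: 2 codons.
Tyr: 2 codons.
Asn: 2 codons.
Thr: 4 codons.
Ile: 3 codons.
Trp: 1 codon.
Ile: 3 codons.
2 × 2 × 2 × 4 × 3 × 1 × 3 = 288.

288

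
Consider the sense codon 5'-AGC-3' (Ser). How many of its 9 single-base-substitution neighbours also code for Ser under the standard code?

1

Position 1: none → 0 synonymous.
Position 2: none → 0 synonymous.
Position 3: AGU → 1 synonymous.
Total: 0 + 0 + 1 = 1.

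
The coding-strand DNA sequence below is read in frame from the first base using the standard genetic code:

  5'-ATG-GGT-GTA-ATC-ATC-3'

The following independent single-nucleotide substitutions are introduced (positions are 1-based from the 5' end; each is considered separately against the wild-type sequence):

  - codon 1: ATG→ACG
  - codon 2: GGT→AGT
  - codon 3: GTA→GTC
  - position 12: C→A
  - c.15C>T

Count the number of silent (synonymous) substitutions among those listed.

3

Codon 1: ATG (Met) → ACG (Thr) — missense.
Codon 2: GGT (Gly) → AGT (Ser) — missense.
Codon 3: GTA (Val) → GTC (Val) — synonymous.
Codon 4: ATC (Ile) → ATA (Ile) — synonymous.
Codon 5: ATC (Ile) → ATT (Ile) — synonymous.
Synonymous: 3 of 5.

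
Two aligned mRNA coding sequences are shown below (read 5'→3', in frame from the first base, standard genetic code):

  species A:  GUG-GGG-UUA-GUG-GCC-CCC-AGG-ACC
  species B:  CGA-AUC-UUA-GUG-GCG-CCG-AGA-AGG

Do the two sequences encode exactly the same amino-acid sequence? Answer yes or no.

no

Codon 1: GUG Val / CGA Arg — nonsynonymous.
Codon 2: GGG Gly / AUC Ile — nonsynonymous.
Codon 3: UUA Leu / UUA Leu — identical.
Codon 4: GUG Val / GUG Val — identical.
Codon 5: GCC Ala / GCG Ala — synonymous.
Codon 6: CCC Pro / CCG Pro — synonymous.
Codon 7: AGG Arg / AGA Arg — synonymous.
Codon 8: ACC Thr / AGG Arg — nonsynonymous.
Nonsynonymous differences: 3 → different protein.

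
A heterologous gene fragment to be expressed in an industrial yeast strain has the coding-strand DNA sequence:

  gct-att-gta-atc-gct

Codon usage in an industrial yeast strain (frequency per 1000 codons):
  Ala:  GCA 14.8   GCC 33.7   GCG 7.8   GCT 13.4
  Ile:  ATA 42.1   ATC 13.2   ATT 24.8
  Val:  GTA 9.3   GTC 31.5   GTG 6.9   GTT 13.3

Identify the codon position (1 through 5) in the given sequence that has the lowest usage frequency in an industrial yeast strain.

3

Codon 1 GCT (Ala): 13.4 per 1000.
Codon 2 ATT (Ile): 24.8 per 1000.
Codon 3 GTA (Val): 9.3 per 1000.
Codon 4 ATC (Ile): 13.2 per 1000.
Codon 5 GCT (Ala): 13.4 per 1000.
Lowest frequency is 9.3 at codon 3.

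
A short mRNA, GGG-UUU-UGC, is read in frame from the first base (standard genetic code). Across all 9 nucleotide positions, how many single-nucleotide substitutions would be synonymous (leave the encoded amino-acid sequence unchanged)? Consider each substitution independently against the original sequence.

5

Codon 1 (GGG, Gly): 3 synonymous substitutions.
Codon 2 (UUU, Phe): 1 synonymous substitution.
Codon 3 (UGC, Cys): 1 synonymous substitution.
Total: 3 + 1 + 1 = 5.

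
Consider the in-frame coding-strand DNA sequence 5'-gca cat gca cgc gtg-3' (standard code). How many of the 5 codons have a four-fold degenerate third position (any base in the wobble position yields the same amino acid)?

Codon 1 GCA (Ala): third position 4-fold.
Codon 2 CAT (His): third position 2-fold.
Codon 3 GCA (Ala): third position 4-fold.
Codon 4 CGC (Arg): third position 4-fold.
Codon 5 GTG (Val): third position 4-fold.
Four-fold degenerate third positions: 4.

4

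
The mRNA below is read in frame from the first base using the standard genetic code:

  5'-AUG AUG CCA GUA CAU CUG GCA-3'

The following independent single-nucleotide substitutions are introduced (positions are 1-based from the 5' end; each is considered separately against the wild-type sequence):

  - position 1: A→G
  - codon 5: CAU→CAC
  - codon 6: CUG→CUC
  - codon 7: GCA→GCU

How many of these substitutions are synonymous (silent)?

Codon 1: AUG (Met) → GUG (Val) — missense.
Codon 5: CAU (His) → CAC (His) — synonymous.
Codon 6: CUG (Leu) → CUC (Leu) — synonymous.
Codon 7: GCA (Ala) → GCU (Ala) — synonymous.
Synonymous: 3 of 4.

3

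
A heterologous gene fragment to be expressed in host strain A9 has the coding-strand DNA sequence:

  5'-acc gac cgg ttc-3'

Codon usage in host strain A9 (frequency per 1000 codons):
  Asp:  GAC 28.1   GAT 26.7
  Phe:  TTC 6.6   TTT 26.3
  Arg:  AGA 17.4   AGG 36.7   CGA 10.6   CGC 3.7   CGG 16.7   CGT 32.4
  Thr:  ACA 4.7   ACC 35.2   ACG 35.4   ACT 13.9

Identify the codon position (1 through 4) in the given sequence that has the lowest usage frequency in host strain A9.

Codon 1 ACC (Thr): 35.2 per 1000.
Codon 2 GAC (Asp): 28.1 per 1000.
Codon 3 CGG (Arg): 16.7 per 1000.
Codon 4 TTC (Phe): 6.6 per 1000.
Lowest frequency is 6.6 at codon 4.

4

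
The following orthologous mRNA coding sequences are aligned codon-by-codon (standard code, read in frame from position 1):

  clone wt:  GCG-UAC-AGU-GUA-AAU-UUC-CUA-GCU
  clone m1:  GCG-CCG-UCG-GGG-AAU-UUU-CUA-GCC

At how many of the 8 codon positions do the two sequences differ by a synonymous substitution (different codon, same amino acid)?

Codon 1: GCG Ala / GCG Ala — identical.
Codon 2: UAC Tyr / CCG Pro — nonsynonymous.
Codon 3: AGU Ser / UCG Ser — synonymous.
Codon 4: GUA Val / GGG Gly — nonsynonymous.
Codon 5: AAU Asn / AAU Asn — identical.
Codon 6: UUC Phe / UUU Phe — synonymous.
Codon 7: CUA Leu / CUA Leu — identical.
Codon 8: GCU Ala / GCC Ala — synonymous.
Synonymous differences: 3.

3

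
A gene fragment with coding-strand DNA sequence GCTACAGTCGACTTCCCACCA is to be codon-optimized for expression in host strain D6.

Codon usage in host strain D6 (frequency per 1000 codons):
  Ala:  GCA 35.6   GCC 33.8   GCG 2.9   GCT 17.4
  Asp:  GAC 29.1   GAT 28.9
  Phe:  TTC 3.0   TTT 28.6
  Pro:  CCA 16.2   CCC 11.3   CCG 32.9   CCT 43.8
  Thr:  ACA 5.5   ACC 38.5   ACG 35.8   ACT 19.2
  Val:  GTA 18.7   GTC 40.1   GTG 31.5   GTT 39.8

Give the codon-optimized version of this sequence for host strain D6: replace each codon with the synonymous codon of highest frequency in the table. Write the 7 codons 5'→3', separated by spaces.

Codon 1 (Ala): best is GCA at 35.6.
Codon 2 (Thr): best is ACC at 38.5.
Codon 3 (Val): best is GTC at 40.1.
Codon 4 (Asp): best is GAC at 29.1.
Codon 5 (Phe): best is TTT at 28.6.
Codon 6 (Pro): best is CCT at 43.8.
Codon 7 (Pro): best is CCT at 43.8.

GCA ACC GTC GAC TTT CCT CCT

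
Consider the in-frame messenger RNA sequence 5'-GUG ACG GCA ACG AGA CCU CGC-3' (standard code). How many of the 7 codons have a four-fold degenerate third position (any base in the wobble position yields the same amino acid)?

Codon 1 GUG (Val): third position 4-fold.
Codon 2 ACG (Thr): third position 4-fold.
Codon 3 GCA (Ala): third position 4-fold.
Codon 4 ACG (Thr): third position 4-fold.
Codon 5 AGA (Arg): third position 2-fold.
Codon 6 CCU (Pro): third position 4-fold.
Codon 7 CGC (Arg): third position 4-fold.
Four-fold degenerate third positions: 6.

6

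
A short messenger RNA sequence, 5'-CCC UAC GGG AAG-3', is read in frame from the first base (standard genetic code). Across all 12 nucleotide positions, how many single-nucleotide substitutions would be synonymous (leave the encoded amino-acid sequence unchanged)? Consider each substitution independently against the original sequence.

Codon 1 (CCC, Pro): 3 synonymous substitutions.
Codon 2 (UAC, Tyr): 1 synonymous substitution.
Codon 3 (GGG, Gly): 3 synonymous substitutions.
Codon 4 (AAG, Lys): 1 synonymous substitution.
Total: 3 + 1 + 3 + 1 = 8.

8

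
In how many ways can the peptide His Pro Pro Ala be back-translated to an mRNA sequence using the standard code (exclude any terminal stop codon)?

128

His: 2 codons.
Pro: 4 codons.
Pro: 4 codons.
Ala: 4 codons.
2 × 4 × 4 × 4 = 128.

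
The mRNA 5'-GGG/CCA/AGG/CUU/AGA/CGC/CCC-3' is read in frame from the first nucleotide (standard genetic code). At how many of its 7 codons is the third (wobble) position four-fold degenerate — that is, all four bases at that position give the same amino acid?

5

Codon 1 GGG (Gly): third position 4-fold.
Codon 2 CCA (Pro): third position 4-fold.
Codon 3 AGG (Arg): third position 2-fold.
Codon 4 CUU (Leu): third position 4-fold.
Codon 5 AGA (Arg): third position 2-fold.
Codon 6 CGC (Arg): third position 4-fold.
Codon 7 CCC (Pro): third position 4-fold.
Four-fold degenerate third positions: 5.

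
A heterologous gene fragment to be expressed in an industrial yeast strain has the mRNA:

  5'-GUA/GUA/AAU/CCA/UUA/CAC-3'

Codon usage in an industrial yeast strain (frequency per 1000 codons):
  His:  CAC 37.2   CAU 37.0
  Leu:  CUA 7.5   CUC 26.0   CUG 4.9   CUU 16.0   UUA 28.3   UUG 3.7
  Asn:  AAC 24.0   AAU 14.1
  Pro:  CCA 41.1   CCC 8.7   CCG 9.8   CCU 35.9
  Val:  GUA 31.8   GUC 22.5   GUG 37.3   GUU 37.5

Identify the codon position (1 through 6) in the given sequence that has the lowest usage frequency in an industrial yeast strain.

3

Codon 1 GUA (Val): 31.8 per 1000.
Codon 2 GUA (Val): 31.8 per 1000.
Codon 3 AAU (Asn): 14.1 per 1000.
Codon 4 CCA (Pro): 41.1 per 1000.
Codon 5 UUA (Leu): 28.3 per 1000.
Codon 6 CAC (His): 37.2 per 1000.
Lowest frequency is 14.1 at codon 3.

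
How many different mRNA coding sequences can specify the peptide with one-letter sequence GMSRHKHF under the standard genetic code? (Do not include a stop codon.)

Gly: 4 codons.
Met: 1 codon.
Ser: 6 codons.
Arg: 6 codons.
His: 2 codons.
Lys: 2 codons.
His: 2 codons.
Phe: 2 codons.
4 × 1 × 6 × 6 × 2 × 2 × 2 × 2 = 2304.

2304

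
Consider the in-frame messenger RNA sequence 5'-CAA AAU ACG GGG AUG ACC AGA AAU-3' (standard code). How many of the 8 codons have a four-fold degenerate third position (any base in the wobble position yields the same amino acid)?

Codon 1 CAA (Gln): third position 2-fold.
Codon 2 AAU (Asn): third position 2-fold.
Codon 3 ACG (Thr): third position 4-fold.
Codon 4 GGG (Gly): third position 4-fold.
Codon 5 AUG (Met): third position 1-fold.
Codon 6 ACC (Thr): third position 4-fold.
Codon 7 AGA (Arg): third position 2-fold.
Codon 8 AAU (Asn): third position 2-fold.
Four-fold degenerate third positions: 3.

3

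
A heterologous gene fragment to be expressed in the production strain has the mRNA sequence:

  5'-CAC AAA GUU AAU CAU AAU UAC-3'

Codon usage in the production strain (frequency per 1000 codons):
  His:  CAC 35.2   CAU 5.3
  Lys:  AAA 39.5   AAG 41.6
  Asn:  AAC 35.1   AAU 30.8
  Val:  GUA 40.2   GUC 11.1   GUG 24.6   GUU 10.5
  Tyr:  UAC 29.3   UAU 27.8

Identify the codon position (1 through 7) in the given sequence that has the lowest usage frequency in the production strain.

Codon 1 CAC (His): 35.2 per 1000.
Codon 2 AAA (Lys): 39.5 per 1000.
Codon 3 GUU (Val): 10.5 per 1000.
Codon 4 AAU (Asn): 30.8 per 1000.
Codon 5 CAU (His): 5.3 per 1000.
Codon 6 AAU (Asn): 30.8 per 1000.
Codon 7 UAC (Tyr): 29.3 per 1000.
Lowest frequency is 5.3 at codon 5.

5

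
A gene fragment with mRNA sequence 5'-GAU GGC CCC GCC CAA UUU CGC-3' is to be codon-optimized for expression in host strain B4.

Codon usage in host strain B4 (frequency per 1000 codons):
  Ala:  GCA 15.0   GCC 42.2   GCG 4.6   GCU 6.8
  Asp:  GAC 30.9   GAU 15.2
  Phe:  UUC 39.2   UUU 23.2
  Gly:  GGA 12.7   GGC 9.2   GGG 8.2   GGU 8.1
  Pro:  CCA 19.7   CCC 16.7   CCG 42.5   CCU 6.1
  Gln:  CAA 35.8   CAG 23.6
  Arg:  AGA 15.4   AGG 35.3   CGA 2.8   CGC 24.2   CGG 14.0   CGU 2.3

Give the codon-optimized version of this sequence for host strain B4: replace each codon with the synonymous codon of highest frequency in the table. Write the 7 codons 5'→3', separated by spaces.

Codon 1 (Asp): best is GAC at 30.9.
Codon 2 (Gly): best is GGA at 12.7.
Codon 3 (Pro): best is CCG at 42.5.
Codon 4 (Ala): best is GCC at 42.2.
Codon 5 (Gln): best is CAA at 35.8.
Codon 6 (Phe): best is UUC at 39.2.
Codon 7 (Arg): best is AGG at 35.3.

GAC GGA CCG GCC CAA UUC AGG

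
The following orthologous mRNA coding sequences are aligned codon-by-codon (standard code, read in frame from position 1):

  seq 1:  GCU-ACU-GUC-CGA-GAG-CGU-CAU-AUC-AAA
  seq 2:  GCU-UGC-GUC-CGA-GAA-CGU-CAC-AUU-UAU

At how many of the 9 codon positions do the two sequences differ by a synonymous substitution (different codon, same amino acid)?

Codon 1: GCU Ala / GCU Ala — identical.
Codon 2: ACU Thr / UGC Cys — nonsynonymous.
Codon 3: GUC Val / GUC Val — identical.
Codon 4: CGA Arg / CGA Arg — identical.
Codon 5: GAG Glu / GAA Glu — synonymous.
Codon 6: CGU Arg / CGU Arg — identical.
Codon 7: CAU His / CAC His — synonymous.
Codon 8: AUC Ile / AUU Ile — synonymous.
Codon 9: AAA Lys / UAU Tyr — nonsynonymous.
Synonymous differences: 3.

3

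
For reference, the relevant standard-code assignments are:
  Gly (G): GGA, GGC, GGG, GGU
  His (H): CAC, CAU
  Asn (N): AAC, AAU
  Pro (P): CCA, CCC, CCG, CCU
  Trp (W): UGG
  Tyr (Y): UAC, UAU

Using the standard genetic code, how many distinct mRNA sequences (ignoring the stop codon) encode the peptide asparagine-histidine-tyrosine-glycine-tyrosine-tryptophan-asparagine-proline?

512

Asn: 2 codons.
His: 2 codons.
Tyr: 2 codons.
Gly: 4 codons.
Tyr: 2 codons.
Trp: 1 codon.
Asn: 2 codons.
Pro: 4 codons.
2 × 2 × 2 × 4 × 2 × 1 × 2 × 4 = 512.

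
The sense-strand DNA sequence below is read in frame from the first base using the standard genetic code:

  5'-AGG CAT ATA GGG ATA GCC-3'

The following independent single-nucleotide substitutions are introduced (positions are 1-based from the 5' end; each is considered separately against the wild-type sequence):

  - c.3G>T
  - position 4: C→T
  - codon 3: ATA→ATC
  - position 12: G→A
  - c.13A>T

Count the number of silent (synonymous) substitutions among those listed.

Codon 1: AGG (Arg) → AGT (Ser) — missense.
Codon 2: CAT (His) → TAT (Tyr) — missense.
Codon 3: ATA (Ile) → ATC (Ile) — synonymous.
Codon 4: GGG (Gly) → GGA (Gly) — synonymous.
Codon 5: ATA (Ile) → TTA (Leu) — missense.
Synonymous: 2 of 5.

2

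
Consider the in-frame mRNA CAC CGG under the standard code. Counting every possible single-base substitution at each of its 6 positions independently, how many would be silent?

5

Codon 1 (CAC, His): 1 synonymous substitution.
Codon 2 (CGG, Arg): 4 synonymous substitutions.
Total: 1 + 4 = 5.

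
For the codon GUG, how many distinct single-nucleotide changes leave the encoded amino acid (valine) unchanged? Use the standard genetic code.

Position 1: none → 0 synonymous.
Position 2: none → 0 synonymous.
Position 3: GUU, GUC, GUA → 3 synonymous.
Total: 0 + 0 + 3 = 3.

3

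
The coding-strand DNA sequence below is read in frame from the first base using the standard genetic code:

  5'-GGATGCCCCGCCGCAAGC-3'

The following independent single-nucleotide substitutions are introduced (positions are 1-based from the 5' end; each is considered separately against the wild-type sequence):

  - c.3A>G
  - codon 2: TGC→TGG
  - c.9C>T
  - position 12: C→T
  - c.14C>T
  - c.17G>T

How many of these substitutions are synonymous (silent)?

Codon 1: GGA (Gly) → GGG (Gly) — synonymous.
Codon 2: TGC (Cys) → TGG (Trp) — missense.
Codon 3: CCC (Pro) → CCT (Pro) — synonymous.
Codon 4: GCC (Ala) → GCT (Ala) — synonymous.
Codon 5: GCA (Ala) → GTA (Val) — missense.
Codon 6: AGC (Ser) → ATC (Ile) — missense.
Synonymous: 3 of 6.

3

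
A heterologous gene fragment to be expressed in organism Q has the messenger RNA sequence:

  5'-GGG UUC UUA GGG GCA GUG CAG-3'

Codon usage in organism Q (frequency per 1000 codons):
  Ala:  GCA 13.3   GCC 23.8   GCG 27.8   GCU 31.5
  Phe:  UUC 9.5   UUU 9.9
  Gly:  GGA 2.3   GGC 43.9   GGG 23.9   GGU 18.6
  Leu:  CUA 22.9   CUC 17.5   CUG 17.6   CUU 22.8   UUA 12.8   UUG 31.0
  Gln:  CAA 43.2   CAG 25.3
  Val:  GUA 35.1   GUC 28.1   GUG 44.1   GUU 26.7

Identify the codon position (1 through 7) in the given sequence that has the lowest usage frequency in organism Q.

2

Codon 1 GGG (Gly): 23.9 per 1000.
Codon 2 UUC (Phe): 9.5 per 1000.
Codon 3 UUA (Leu): 12.8 per 1000.
Codon 4 GGG (Gly): 23.9 per 1000.
Codon 5 GCA (Ala): 13.3 per 1000.
Codon 6 GUG (Val): 44.1 per 1000.
Codon 7 CAG (Gln): 25.3 per 1000.
Lowest frequency is 9.5 at codon 2.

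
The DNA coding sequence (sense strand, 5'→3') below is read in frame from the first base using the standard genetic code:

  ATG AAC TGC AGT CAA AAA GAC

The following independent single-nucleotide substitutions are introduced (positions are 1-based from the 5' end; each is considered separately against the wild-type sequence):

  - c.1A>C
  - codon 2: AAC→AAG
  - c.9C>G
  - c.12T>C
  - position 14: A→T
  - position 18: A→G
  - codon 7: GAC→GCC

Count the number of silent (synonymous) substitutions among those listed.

Codon 1: ATG (Met) → CTG (Leu) — missense.
Codon 2: AAC (Asn) → AAG (Lys) — missense.
Codon 3: TGC (Cys) → TGG (Trp) — missense.
Codon 4: AGT (Ser) → AGC (Ser) — synonymous.
Codon 5: CAA (Gln) → CTA (Leu) — missense.
Codon 6: AAA (Lys) → AAG (Lys) — synonymous.
Codon 7: GAC (Asp) → GCC (Ala) — missense.
Synonymous: 2 of 7.

2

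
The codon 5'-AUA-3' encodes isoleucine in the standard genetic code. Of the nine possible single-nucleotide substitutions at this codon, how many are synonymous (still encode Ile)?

2

Position 1: none → 0 synonymous.
Position 2: none → 0 synonymous.
Position 3: AUU, AUC → 2 synonymous.
Total: 0 + 0 + 2 = 2.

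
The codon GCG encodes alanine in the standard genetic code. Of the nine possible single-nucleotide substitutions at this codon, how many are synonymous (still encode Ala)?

Position 1: none → 0 synonymous.
Position 2: none → 0 synonymous.
Position 3: GCU, GCC, GCA → 3 synonymous.
Total: 0 + 0 + 3 = 3.

3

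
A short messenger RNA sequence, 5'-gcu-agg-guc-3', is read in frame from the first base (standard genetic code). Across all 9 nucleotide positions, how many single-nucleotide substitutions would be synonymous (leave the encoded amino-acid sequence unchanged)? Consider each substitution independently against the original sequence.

Codon 1 (GCU, Ala): 3 synonymous substitutions.
Codon 2 (AGG, Arg): 2 synonymous substitutions.
Codon 3 (GUC, Val): 3 synonymous substitutions.
Total: 3 + 2 + 3 = 8.

8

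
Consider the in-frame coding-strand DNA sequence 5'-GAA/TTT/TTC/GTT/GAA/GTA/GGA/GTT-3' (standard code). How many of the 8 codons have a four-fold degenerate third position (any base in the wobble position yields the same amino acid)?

Codon 1 GAA (Glu): third position 2-fold.
Codon 2 TTT (Phe): third position 2-fold.
Codon 3 TTC (Phe): third position 2-fold.
Codon 4 GTT (Val): third position 4-fold.
Codon 5 GAA (Glu): third position 2-fold.
Codon 6 GTA (Val): third position 4-fold.
Codon 7 GGA (Gly): third position 4-fold.
Codon 8 GTT (Val): third position 4-fold.
Four-fold degenerate third positions: 4.

4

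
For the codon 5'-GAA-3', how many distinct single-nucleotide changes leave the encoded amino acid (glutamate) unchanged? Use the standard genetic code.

Position 1: none → 0 synonymous.
Position 2: none → 0 synonymous.
Position 3: GAG → 1 synonymous.
Total: 0 + 0 + 1 = 1.

1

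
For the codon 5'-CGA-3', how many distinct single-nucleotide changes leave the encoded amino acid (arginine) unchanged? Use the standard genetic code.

Position 1: AGA → 1 synonymous.
Position 2: none → 0 synonymous.
Position 3: CGT, CGC, CGG → 3 synonymous.
Total: 1 + 0 + 3 = 4.

4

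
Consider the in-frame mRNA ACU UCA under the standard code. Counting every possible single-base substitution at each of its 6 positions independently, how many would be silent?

Codon 1 (ACU, Thr): 3 synonymous substitutions.
Codon 2 (UCA, Ser): 3 synonymous substitutions.
Total: 3 + 3 = 6.

6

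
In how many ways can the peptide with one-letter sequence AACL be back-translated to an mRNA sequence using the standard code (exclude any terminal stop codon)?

Ala: 4 codons.
Ala: 4 codons.
Cys: 2 codons.
Leu: 6 codons.
4 × 4 × 2 × 6 = 192.

192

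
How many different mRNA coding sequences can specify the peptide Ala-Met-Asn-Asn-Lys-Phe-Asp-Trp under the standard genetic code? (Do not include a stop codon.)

128

Ala: 4 codons.
Met: 1 codon.
Asn: 2 codons.
Asn: 2 codons.
Lys: 2 codons.
Phe: 2 codons.
Asp: 2 codons.
Trp: 1 codon.
4 × 1 × 2 × 2 × 2 × 2 × 2 × 1 = 128.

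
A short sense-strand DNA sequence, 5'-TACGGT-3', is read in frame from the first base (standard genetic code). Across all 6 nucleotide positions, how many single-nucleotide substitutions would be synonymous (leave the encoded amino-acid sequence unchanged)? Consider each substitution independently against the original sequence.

Codon 1 (TAC, Tyr): 1 synonymous substitution.
Codon 2 (GGT, Gly): 3 synonymous substitutions.
Total: 1 + 3 = 4.

4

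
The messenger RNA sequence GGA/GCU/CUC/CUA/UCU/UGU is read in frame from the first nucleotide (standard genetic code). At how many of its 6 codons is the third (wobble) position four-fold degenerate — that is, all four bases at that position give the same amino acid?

5

Codon 1 GGA (Gly): third position 4-fold.
Codon 2 GCU (Ala): third position 4-fold.
Codon 3 CUC (Leu): third position 4-fold.
Codon 4 CUA (Leu): third position 4-fold.
Codon 5 UCU (Ser): third position 4-fold.
Codon 6 UGU (Cys): third position 2-fold.
Four-fold degenerate third positions: 5.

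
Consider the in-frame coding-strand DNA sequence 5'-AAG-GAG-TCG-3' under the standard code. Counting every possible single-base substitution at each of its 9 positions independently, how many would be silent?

5

Codon 1 (AAG, Lys): 1 synonymous substitution.
Codon 2 (GAG, Glu): 1 synonymous substitution.
Codon 3 (TCG, Ser): 3 synonymous substitutions.
Total: 1 + 1 + 3 = 5.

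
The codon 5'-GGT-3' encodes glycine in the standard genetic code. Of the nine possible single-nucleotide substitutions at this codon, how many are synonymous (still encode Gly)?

3

Position 1: none → 0 synonymous.
Position 2: none → 0 synonymous.
Position 3: GGC, GGA, GGG → 3 synonymous.
Total: 0 + 0 + 3 = 3.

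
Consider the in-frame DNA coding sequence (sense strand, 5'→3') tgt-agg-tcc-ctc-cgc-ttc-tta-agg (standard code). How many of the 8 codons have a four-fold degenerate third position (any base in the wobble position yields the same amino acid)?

3

Codon 1 TGT (Cys): third position 2-fold.
Codon 2 AGG (Arg): third position 2-fold.
Codon 3 TCC (Ser): third position 4-fold.
Codon 4 CTC (Leu): third position 4-fold.
Codon 5 CGC (Arg): third position 4-fold.
Codon 6 TTC (Phe): third position 2-fold.
Codon 7 TTA (Leu): third position 2-fold.
Codon 8 AGG (Arg): third position 2-fold.
Four-fold degenerate third positions: 3.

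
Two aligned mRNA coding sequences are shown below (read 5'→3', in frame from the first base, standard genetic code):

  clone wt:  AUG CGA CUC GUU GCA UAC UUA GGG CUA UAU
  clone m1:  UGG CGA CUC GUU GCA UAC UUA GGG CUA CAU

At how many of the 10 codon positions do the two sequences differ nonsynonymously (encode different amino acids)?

2

Codon 1: AUG Met / UGG Trp — nonsynonymous.
Codon 2: CGA Arg / CGA Arg — identical.
Codon 3: CUC Leu / CUC Leu — identical.
Codon 4: GUU Val / GUU Val — identical.
Codon 5: GCA Ala / GCA Ala — identical.
Codon 6: UAC Tyr / UAC Tyr — identical.
Codon 7: UUA Leu / UUA Leu — identical.
Codon 8: GGG Gly / GGG Gly — identical.
Codon 9: CUA Leu / CUA Leu — identical.
Codon 10: UAU Tyr / CAU His — nonsynonymous.
Nonsynonymous differences: 2.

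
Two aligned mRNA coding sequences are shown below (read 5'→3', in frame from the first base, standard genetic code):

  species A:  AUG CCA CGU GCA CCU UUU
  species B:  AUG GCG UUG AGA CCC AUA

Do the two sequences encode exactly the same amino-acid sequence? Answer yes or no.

Codon 1: AUG Met / AUG Met — identical.
Codon 2: CCA Pro / GCG Ala — nonsynonymous.
Codon 3: CGU Arg / UUG Leu — nonsynonymous.
Codon 4: GCA Ala / AGA Arg — nonsynonymous.
Codon 5: CCU Pro / CCC Pro — synonymous.
Codon 6: UUU Phe / AUA Ile — nonsynonymous.
Nonsynonymous differences: 4 → different protein.

no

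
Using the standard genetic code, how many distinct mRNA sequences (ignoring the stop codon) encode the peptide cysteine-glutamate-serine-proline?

96

Cys: 2 codons.
Glu: 2 codons.
Ser: 6 codons.
Pro: 4 codons.
2 × 2 × 6 × 4 = 96.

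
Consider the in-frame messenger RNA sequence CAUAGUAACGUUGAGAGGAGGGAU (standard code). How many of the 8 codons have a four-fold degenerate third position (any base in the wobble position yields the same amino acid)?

1

Codon 1 CAU (His): third position 2-fold.
Codon 2 AGU (Ser): third position 2-fold.
Codon 3 AAC (Asn): third position 2-fold.
Codon 4 GUU (Val): third position 4-fold.
Codon 5 GAG (Glu): third position 2-fold.
Codon 6 AGG (Arg): third position 2-fold.
Codon 7 AGG (Arg): third position 2-fold.
Codon 8 GAU (Asp): third position 2-fold.
Four-fold degenerate third positions: 1.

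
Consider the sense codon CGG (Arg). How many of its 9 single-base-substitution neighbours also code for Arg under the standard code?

Position 1: AGG → 1 synonymous.
Position 2: none → 0 synonymous.
Position 3: CGU, CGC, CGA → 3 synonymous.
Total: 1 + 0 + 3 = 4.

4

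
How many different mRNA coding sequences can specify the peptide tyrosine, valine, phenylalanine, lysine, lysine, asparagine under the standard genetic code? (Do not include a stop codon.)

Tyr: 2 codons.
Val: 4 codons.
Phe: 2 codons.
Lys: 2 codons.
Lys: 2 codons.
Asn: 2 codons.
2 × 4 × 2 × 2 × 2 × 2 = 128.

128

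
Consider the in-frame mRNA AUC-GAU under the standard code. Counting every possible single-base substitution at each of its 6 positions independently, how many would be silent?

Codon 1 (AUC, Ile): 2 synonymous substitutions.
Codon 2 (GAU, Asp): 1 synonymous substitution.
Total: 2 + 1 = 3.

3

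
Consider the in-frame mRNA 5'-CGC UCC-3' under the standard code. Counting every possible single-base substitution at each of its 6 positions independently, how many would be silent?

Codon 1 (CGC, Arg): 3 synonymous substitutions.
Codon 2 (UCC, Ser): 3 synonymous substitutions.
Total: 3 + 3 = 6.

6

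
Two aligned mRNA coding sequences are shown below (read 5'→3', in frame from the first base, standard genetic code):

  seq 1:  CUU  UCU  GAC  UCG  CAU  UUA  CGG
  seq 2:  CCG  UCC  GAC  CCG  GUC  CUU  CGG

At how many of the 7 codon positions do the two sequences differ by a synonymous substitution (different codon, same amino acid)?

Codon 1: CUU Leu / CCG Pro — nonsynonymous.
Codon 2: UCU Ser / UCC Ser — synonymous.
Codon 3: GAC Asp / GAC Asp — identical.
Codon 4: UCG Ser / CCG Pro — nonsynonymous.
Codon 5: CAU His / GUC Val — nonsynonymous.
Codon 6: UUA Leu / CUU Leu — synonymous.
Codon 7: CGG Arg / CGG Arg — identical.
Synonymous differences: 2.

2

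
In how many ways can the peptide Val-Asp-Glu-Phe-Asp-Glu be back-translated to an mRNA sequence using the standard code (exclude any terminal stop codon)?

Val: 4 codons.
Asp: 2 codons.
Glu: 2 codons.
Phe: 2 codons.
Asp: 2 codons.
Glu: 2 codons.
4 × 2 × 2 × 2 × 2 × 2 = 128.

128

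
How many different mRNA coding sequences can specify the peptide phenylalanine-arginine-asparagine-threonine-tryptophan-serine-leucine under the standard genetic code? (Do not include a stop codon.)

3456

Phe: 2 codons.
Arg: 6 codons.
Asn: 2 codons.
Thr: 4 codons.
Trp: 1 codon.
Ser: 6 codons.
Leu: 6 codons.
2 × 6 × 2 × 4 × 1 × 6 × 6 = 3456.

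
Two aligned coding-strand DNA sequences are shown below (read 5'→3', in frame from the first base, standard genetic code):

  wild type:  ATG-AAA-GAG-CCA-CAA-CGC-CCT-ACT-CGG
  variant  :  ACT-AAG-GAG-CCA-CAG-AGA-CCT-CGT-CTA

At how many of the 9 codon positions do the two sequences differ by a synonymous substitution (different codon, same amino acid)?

3

Codon 1: ATG Met / ACT Thr — nonsynonymous.
Codon 2: AAA Lys / AAG Lys — synonymous.
Codon 3: GAG Glu / GAG Glu — identical.
Codon 4: CCA Pro / CCA Pro — identical.
Codon 5: CAA Gln / CAG Gln — synonymous.
Codon 6: CGC Arg / AGA Arg — synonymous.
Codon 7: CCT Pro / CCT Pro — identical.
Codon 8: ACT Thr / CGT Arg — nonsynonymous.
Codon 9: CGG Arg / CTA Leu — nonsynonymous.
Synonymous differences: 3.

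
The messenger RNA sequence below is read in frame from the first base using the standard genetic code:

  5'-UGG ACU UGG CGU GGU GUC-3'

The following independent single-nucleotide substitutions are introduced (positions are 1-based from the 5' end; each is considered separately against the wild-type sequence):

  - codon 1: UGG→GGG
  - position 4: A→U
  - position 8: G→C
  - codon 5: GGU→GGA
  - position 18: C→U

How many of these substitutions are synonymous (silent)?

Codon 1: UGG (Trp) → GGG (Gly) — missense.
Codon 2: ACU (Thr) → UCU (Ser) — missense.
Codon 3: UGG (Trp) → UCG (Ser) — missense.
Codon 5: GGU (Gly) → GGA (Gly) — synonymous.
Codon 6: GUC (Val) → GUU (Val) — synonymous.
Synonymous: 2 of 5.

2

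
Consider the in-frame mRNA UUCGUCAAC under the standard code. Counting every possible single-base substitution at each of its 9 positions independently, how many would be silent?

5

Codon 1 (UUC, Phe): 1 synonymous substitution.
Codon 2 (GUC, Val): 3 synonymous substitutions.
Codon 3 (AAC, Asn): 1 synonymous substitution.
Total: 1 + 3 + 1 = 5.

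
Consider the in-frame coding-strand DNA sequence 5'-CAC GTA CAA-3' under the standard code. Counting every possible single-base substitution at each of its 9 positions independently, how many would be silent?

5

Codon 1 (CAC, His): 1 synonymous substitution.
Codon 2 (GTA, Val): 3 synonymous substitutions.
Codon 3 (CAA, Gln): 1 synonymous substitution.
Total: 1 + 3 + 1 = 5.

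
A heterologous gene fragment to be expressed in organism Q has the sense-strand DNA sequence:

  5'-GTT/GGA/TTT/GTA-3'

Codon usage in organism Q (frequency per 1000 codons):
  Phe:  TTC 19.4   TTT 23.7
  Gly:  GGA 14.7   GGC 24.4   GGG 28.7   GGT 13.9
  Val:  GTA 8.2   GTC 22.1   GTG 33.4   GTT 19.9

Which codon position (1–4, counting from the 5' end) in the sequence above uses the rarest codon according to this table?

Codon 1 GTT (Val): 19.9 per 1000.
Codon 2 GGA (Gly): 14.7 per 1000.
Codon 3 TTT (Phe): 23.7 per 1000.
Codon 4 GTA (Val): 8.2 per 1000.
Lowest frequency is 8.2 at codon 4.

4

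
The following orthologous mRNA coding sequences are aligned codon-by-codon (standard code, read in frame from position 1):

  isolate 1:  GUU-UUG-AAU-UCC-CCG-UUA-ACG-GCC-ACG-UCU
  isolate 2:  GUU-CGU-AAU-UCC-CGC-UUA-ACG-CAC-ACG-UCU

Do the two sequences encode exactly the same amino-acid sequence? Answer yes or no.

Codon 1: GUU Val / GUU Val — identical.
Codon 2: UUG Leu / CGU Arg — nonsynonymous.
Codon 3: AAU Asn / AAU Asn — identical.
Codon 4: UCC Ser / UCC Ser — identical.
Codon 5: CCG Pro / CGC Arg — nonsynonymous.
Codon 6: UUA Leu / UUA Leu — identical.
Codon 7: ACG Thr / ACG Thr — identical.
Codon 8: GCC Ala / CAC His — nonsynonymous.
Codon 9: ACG Thr / ACG Thr — identical.
Codon 10: UCU Ser / UCU Ser — identical.
Nonsynonymous differences: 3 → different protein.

no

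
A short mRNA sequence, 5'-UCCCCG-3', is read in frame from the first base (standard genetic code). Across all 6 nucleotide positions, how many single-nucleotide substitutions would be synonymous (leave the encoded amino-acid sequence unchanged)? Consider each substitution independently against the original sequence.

Codon 1 (UCC, Ser): 3 synonymous substitutions.
Codon 2 (CCG, Pro): 3 synonymous substitutions.
Total: 3 + 3 = 6.

6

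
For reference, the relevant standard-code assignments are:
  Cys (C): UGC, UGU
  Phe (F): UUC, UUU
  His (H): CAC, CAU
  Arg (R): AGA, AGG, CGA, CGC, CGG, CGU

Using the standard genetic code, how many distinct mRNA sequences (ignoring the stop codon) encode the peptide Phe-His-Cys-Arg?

48

Phe: 2 codons.
His: 2 codons.
Cys: 2 codons.
Arg: 6 codons.
2 × 2 × 2 × 6 = 48.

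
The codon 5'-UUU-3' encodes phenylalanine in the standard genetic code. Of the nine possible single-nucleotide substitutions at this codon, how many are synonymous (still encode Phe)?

Position 1: none → 0 synonymous.
Position 2: none → 0 synonymous.
Position 3: UUC → 1 synonymous.
Total: 0 + 0 + 1 = 1.

1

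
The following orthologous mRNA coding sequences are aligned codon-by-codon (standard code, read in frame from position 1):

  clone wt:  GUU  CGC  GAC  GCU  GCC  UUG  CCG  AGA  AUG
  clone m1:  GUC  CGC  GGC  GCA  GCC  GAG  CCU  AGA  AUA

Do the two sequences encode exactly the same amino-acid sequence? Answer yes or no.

Codon 1: GUU Val / GUC Val — synonymous.
Codon 2: CGC Arg / CGC Arg — identical.
Codon 3: GAC Asp / GGC Gly — nonsynonymous.
Codon 4: GCU Ala / GCA Ala — synonymous.
Codon 5: GCC Ala / GCC Ala — identical.
Codon 6: UUG Leu / GAG Glu — nonsynonymous.
Codon 7: CCG Pro / CCU Pro — synonymous.
Codon 8: AGA Arg / AGA Arg — identical.
Codon 9: AUG Met / AUA Ile — nonsynonymous.
Nonsynonymous differences: 3 → different protein.

no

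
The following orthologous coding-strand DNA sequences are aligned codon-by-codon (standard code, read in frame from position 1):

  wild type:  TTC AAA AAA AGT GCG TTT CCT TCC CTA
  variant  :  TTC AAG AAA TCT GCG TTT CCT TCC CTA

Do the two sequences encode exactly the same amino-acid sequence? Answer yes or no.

yes

Codon 1: TTC Phe / TTC Phe — identical.
Codon 2: AAA Lys / AAG Lys — synonymous.
Codon 3: AAA Lys / AAA Lys — identical.
Codon 4: AGT Ser / TCT Ser — synonymous.
Codon 5: GCG Ala / GCG Ala — identical.
Codon 6: TTT Phe / TTT Phe — identical.
Codon 7: CCT Pro / CCT Pro — identical.
Codon 8: TCC Ser / TCC Ser — identical.
Codon 9: CTA Leu / CTA Leu — identical.
Nonsynonymous differences: 0 → same protein.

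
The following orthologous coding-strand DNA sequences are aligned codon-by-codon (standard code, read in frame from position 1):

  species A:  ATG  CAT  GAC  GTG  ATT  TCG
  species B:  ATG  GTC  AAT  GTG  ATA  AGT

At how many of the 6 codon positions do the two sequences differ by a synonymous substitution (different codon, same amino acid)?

2

Codon 1: ATG Met / ATG Met — identical.
Codon 2: CAT His / GTC Val — nonsynonymous.
Codon 3: GAC Asp / AAT Asn — nonsynonymous.
Codon 4: GTG Val / GTG Val — identical.
Codon 5: ATT Ile / ATA Ile — synonymous.
Codon 6: TCG Ser / AGT Ser — synonymous.
Synonymous differences: 2.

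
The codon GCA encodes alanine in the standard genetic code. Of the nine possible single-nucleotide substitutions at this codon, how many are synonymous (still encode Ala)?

Position 1: none → 0 synonymous.
Position 2: none → 0 synonymous.
Position 3: GCU, GCC, GCG → 3 synonymous.
Total: 0 + 0 + 3 = 3.

3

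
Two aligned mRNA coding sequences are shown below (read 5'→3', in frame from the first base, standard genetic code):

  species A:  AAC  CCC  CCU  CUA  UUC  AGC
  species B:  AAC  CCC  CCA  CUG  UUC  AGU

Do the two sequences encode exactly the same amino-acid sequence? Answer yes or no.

Codon 1: AAC Asn / AAC Asn — identical.
Codon 2: CCC Pro / CCC Pro — identical.
Codon 3: CCU Pro / CCA Pro — synonymous.
Codon 4: CUA Leu / CUG Leu — synonymous.
Codon 5: UUC Phe / UUC Phe — identical.
Codon 6: AGC Ser / AGU Ser — synonymous.
Nonsynonymous differences: 0 → same protein.

yes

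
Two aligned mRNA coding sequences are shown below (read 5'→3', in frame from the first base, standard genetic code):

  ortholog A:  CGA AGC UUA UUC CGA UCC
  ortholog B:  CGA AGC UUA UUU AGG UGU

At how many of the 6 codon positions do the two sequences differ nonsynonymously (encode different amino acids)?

1

Codon 1: CGA Arg / CGA Arg — identical.
Codon 2: AGC Ser / AGC Ser — identical.
Codon 3: UUA Leu / UUA Leu — identical.
Codon 4: UUC Phe / UUU Phe — synonymous.
Codon 5: CGA Arg / AGG Arg — synonymous.
Codon 6: UCC Ser / UGU Cys — nonsynonymous.
Nonsynonymous differences: 1.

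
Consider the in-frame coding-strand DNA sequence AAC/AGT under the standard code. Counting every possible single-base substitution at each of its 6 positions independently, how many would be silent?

2

Codon 1 (AAC, Asn): 1 synonymous substitution.
Codon 2 (AGT, Ser): 1 synonymous substitution.
Total: 1 + 1 = 2.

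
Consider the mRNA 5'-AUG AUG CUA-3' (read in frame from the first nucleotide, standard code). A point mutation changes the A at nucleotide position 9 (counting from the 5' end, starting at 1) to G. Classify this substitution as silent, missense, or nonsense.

Position 9 falls in codon 3: CUA → Leu.
After the substitution the codon is CUG → Leu.
Both encode Leu, so the change is synonymous.

silent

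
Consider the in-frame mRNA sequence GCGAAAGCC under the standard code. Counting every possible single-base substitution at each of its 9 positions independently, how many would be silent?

Codon 1 (GCG, Ala): 3 synonymous substitutions.
Codon 2 (AAA, Lys): 1 synonymous substitution.
Codon 3 (GCC, Ala): 3 synonymous substitutions.
Total: 3 + 1 + 3 = 7.

7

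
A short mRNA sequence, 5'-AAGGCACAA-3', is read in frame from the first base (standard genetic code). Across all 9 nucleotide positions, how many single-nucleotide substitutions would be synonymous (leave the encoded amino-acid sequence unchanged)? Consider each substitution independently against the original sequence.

5

Codon 1 (AAG, Lys): 1 synonymous substitution.
Codon 2 (GCA, Ala): 3 synonymous substitutions.
Codon 3 (CAA, Gln): 1 synonymous substitution.
Total: 1 + 3 + 1 = 5.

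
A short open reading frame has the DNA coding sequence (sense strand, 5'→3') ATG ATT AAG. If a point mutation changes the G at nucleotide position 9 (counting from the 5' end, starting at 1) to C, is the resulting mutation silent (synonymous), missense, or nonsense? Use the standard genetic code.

missense

Position 9 falls in codon 3: AAG → Lys.
After the substitution the codon is AAC → Asn.
Lys ≠ Asn, so this is a missense mutation.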